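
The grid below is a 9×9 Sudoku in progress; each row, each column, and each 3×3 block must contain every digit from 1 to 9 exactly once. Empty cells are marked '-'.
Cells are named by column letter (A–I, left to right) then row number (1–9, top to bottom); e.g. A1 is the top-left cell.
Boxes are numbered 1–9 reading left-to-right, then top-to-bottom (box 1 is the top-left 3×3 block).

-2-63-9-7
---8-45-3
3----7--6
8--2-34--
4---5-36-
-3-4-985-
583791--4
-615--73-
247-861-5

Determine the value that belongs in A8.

9

Row 8 already contains {1, 3, 5, 6, 7}.
Column A already contains {2, 3, 4, 5, 8}.
Its 3×3 block (box 7) already contains {1, 2, 3, 4, 5, 6, 7, 8}.
The only value from 1–9 not eliminated is 9, so A8 = 9.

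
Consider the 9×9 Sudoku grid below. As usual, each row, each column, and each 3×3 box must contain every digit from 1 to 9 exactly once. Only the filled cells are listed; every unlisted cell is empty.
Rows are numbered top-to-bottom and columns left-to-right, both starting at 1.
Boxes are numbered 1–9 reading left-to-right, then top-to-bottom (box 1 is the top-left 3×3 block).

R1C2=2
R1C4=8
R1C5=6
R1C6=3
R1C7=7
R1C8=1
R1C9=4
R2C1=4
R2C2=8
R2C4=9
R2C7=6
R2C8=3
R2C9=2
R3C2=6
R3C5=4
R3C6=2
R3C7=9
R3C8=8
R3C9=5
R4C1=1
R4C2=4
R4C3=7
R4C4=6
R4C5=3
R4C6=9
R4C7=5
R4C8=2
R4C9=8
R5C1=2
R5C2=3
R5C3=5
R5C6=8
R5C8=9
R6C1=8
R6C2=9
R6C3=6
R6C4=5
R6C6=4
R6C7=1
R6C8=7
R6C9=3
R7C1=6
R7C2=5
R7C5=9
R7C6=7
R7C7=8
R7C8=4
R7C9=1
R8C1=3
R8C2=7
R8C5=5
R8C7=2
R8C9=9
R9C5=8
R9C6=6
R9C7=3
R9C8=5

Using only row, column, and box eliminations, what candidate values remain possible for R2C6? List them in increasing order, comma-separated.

Row 2 already contains {2, 3, 4, 6, 8, 9}.
Column 6 already contains {2, 3, 4, 6, 7, 8, 9}.
Its 3×3 block (box 2) already contains {2, 3, 4, 6, 8, 9}.
Removing those from 1–9 leaves {1, 5} as the candidates for R2C6.

1,5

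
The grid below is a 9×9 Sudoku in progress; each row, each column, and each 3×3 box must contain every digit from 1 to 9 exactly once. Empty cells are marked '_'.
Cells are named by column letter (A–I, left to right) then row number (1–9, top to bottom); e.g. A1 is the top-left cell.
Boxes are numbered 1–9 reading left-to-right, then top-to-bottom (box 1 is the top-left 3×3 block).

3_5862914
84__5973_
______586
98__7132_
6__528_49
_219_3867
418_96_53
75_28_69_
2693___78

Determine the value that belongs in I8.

1

Row 8 already contains {2, 5, 6, 7, 8, 9}.
Column I already contains {3, 4, 6, 7, 8, 9}.
Its 3×3 block (box 9) already contains {3, 5, 6, 7, 8, 9}.
The only value from 1–9 not eliminated is 1, so I8 = 1.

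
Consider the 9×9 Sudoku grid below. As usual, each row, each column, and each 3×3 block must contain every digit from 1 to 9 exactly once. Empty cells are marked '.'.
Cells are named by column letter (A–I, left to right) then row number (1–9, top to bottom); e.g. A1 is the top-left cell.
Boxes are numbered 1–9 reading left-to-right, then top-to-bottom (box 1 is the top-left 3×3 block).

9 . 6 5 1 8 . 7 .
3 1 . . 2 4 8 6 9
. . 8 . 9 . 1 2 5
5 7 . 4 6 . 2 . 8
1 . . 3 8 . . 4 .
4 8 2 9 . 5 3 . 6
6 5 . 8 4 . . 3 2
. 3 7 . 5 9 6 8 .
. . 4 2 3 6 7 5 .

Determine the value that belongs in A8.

Row 8 already contains {3, 5, 6, 7, 8, 9}.
Column A already contains {1, 3, 4, 5, 6, 9}.
Its 3×3 block (box 7) already contains {3, 4, 5, 6, 7}.
The only value from 1–9 not eliminated is 2, so A8 = 2.

2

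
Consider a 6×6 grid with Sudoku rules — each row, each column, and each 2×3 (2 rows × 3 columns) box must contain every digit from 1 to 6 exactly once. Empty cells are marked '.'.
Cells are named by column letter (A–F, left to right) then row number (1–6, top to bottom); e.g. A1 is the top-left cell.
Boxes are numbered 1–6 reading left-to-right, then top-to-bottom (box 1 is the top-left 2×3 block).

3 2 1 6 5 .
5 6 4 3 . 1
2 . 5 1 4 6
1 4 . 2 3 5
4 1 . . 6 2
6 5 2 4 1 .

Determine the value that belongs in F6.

3

Row 6 already contains {1, 2, 4, 5, 6}.
Column F already contains {1, 2, 5, 6}.
Its 2×3 block (box 6) already contains {1, 2, 4, 6}.
The only value from 1–6 not eliminated is 3, so F6 = 3.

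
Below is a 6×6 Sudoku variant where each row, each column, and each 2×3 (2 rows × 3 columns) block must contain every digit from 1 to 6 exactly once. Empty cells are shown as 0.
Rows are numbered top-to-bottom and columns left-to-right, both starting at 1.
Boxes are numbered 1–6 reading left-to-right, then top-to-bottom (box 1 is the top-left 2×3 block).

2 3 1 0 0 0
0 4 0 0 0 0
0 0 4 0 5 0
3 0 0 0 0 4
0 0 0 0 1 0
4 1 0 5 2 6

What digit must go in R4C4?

Cell R4C4 itself could take any of {1, 2, 6} by direct elimination.
Consider where 1 can go in row 4.
R4C2 is out (column 2 already has a 1).
R4C3 is out (column 3 already has a 1).
R4C5 is out (column 5 already has a 1).
So the only cell in row 4 that can hold 1 is R4C4.
Therefore R4C4 = 1.

1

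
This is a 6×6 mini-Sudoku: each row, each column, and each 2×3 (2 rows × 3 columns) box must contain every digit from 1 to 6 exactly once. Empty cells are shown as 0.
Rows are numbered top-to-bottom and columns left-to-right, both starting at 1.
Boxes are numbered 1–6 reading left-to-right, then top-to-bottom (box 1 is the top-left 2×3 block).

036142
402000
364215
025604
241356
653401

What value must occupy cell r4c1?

Row 4 already contains {2, 4, 5, 6}.
Column 1 already contains {2, 3, 4, 6}.
Its 2×3 block (box 3) already contains {2, 3, 4, 5, 6}.
The only value from 1–6 not eliminated is 1, so r4c1 = 1.

1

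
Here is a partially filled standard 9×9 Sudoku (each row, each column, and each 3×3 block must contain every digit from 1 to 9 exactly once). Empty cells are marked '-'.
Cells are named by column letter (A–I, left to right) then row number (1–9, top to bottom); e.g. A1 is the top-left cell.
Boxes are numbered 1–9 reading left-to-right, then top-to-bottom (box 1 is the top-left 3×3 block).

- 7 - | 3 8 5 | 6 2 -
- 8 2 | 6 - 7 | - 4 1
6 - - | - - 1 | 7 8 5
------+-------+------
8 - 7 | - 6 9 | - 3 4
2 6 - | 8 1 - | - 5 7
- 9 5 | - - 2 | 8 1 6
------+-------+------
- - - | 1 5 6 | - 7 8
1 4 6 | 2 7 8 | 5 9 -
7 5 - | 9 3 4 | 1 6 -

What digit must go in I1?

9

Row 1 already contains {2, 3, 5, 6, 7, 8}.
Column I already contains {1, 4, 5, 6, 7, 8}.
Its 3×3 block (box 3) already contains {1, 2, 4, 5, 6, 7, 8}.
The only value from 1–9 not eliminated is 9, so I1 = 9.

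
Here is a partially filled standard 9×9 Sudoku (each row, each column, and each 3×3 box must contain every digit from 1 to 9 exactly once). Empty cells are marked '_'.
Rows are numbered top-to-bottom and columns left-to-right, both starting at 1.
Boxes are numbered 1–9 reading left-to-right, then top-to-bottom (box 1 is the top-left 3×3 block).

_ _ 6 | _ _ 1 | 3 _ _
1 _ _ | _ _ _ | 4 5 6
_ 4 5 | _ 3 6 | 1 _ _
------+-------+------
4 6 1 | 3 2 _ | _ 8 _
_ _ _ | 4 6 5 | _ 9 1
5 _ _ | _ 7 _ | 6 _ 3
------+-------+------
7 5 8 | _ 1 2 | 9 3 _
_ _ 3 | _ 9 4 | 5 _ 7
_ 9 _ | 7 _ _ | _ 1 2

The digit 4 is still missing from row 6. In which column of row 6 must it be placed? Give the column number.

Consider where 4 can go in row 6.
r6c2 is out (column 2 already has a 4).
r6c3 is out (box 4 already has a 4).
r6c4 is out (column 4 already has a 4).
r6c6 is out (column 6 already has a 4).
So the only cell in row 6 that can hold 4 is r6c8.
That is column 8.

8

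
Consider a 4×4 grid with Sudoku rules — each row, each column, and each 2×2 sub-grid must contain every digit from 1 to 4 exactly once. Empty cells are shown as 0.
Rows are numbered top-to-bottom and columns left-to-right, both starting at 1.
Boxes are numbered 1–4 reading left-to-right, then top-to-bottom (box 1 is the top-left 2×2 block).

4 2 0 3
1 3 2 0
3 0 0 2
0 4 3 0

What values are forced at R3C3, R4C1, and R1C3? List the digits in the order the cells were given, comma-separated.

4,2,1

For R3C3:
  Consider where 4 can go in row 3.
  R3C2 is out (column 2 already has a 4).
  So the only cell in row 3 that can hold 4 is R3C3.
  So R3C3 = 4.
For R4C1:
  Row 4 already contains {3, 4}.
  Column 1 already contains {1, 3, 4}.
  Its 2×2 block (box 3) already contains {3, 4}.
  The only value from 1–4 not eliminated is 2, so R4C1 = 2.
For R1C3:
  Row 1 already contains {2, 3, 4}.
  Column 3 already contains {2, 3}.
  Its 2×2 block (box 2) already contains {2, 3}.
  The only value from 1–4 not eliminated is 1, so R1C3 = 1.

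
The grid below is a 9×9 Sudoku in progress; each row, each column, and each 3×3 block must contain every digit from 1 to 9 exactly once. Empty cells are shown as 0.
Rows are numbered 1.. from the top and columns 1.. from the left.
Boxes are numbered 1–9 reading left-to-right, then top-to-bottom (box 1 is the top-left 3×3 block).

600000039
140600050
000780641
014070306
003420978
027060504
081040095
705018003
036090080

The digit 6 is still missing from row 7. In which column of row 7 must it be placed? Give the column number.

6

Consider where 6 can go in row 7.
row 7, column 1 is out (column 1 already has a 6).
row 7, column 4 is out (column 4 already has a 6).
row 7, column 7 is out (column 7 already has a 6).
So the only cell in row 7 that can hold 6 is row 7, column 6.
That is column 6.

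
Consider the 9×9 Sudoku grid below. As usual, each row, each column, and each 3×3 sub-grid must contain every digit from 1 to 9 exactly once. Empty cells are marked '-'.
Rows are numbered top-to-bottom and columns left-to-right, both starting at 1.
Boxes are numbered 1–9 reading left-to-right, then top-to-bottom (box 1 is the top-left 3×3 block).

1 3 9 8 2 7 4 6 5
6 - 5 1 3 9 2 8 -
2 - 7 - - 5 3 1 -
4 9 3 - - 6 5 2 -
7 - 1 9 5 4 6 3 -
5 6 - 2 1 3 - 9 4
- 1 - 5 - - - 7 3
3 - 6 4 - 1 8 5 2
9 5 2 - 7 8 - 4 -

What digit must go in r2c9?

7

Row 2 already contains {1, 2, 3, 5, 6, 8, 9}.
Column 9 already contains {2, 3, 4, 5}.
Its 3×3 block (box 3) already contains {1, 2, 3, 4, 5, 6, 8}.
The only value from 1–9 not eliminated is 7, so r2c9 = 7.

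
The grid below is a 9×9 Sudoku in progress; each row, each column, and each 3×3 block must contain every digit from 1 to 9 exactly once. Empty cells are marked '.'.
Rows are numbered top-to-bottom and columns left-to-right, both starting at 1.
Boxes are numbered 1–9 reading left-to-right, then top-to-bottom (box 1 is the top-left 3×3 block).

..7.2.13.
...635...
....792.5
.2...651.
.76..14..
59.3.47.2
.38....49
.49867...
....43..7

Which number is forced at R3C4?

1

Cell R3C4 itself could take any of {1, 4} by direct elimination.
Consider where 1 can go in box 2.
R1C4 is out (row 1 already has a 1).
R1C6 is out (row 1 already has a 1).
So the only cell in box 2 that can hold 1 is R3C4.
Therefore R3C4 = 1.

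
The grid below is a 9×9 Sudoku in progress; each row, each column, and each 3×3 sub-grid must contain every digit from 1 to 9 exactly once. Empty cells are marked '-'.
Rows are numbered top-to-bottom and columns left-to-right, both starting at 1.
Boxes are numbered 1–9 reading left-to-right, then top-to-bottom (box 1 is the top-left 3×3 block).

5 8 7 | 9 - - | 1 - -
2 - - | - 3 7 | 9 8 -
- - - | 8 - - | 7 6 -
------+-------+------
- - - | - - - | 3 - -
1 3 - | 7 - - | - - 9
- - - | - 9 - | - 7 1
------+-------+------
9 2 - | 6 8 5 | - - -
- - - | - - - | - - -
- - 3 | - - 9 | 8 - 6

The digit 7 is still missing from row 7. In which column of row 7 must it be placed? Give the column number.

9

Consider where 7 can go in row 7.
R7C3 is out (column 3 already has a 7).
R7C7 is out (column 7 already has a 7).
R7C8 is out (column 8 already has a 7).
So the only cell in row 7 that can hold 7 is R7C9.
That is column 9.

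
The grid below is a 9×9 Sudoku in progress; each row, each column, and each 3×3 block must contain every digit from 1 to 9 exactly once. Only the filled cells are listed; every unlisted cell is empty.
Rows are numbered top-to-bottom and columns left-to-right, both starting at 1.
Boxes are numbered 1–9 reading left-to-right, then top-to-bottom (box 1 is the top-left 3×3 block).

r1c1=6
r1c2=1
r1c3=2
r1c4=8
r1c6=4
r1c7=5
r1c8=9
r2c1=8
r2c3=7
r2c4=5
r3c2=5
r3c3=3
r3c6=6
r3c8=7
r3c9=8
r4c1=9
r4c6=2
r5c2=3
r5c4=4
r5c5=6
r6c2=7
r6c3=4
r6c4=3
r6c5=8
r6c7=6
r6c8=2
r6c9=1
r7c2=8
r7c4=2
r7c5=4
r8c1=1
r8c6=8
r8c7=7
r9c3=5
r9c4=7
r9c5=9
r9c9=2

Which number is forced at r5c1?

Cell r5c1 itself could take any of {2, 5} by direct elimination.
Consider where 2 can go in box 4.
r4c2 is out (row 4 already has a 2).
r4c3 is out (row 4 already has a 2).
r5c3 is out (column 3 already has a 2).
r6c1 is out (row 6 already has a 2).
So the only cell in box 4 that can hold 2 is r5c1.
Therefore r5c1 = 2.

2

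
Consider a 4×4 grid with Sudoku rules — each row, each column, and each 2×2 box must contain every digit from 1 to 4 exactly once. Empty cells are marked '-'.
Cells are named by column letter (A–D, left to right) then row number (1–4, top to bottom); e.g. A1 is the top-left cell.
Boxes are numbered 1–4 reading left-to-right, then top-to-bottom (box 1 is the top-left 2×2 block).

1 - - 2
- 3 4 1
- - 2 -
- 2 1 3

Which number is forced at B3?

Cell B3 itself could take any of {1, 4} by direct elimination.
Consider where 1 can go in column B.
B1 is out (row 1 already has a 1).
So the only cell in column B that can hold 1 is B3.
Therefore B3 = 1.

1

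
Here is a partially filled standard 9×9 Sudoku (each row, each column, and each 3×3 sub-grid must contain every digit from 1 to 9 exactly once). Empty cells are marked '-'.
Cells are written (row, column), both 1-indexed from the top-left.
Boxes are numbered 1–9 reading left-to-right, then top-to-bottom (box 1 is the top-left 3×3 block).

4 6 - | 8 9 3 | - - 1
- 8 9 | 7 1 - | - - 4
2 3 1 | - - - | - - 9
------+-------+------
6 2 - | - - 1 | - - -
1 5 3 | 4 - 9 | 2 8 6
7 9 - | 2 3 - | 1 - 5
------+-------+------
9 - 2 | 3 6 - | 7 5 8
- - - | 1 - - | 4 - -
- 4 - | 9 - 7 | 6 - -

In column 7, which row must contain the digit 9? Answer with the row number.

Consider where 9 can go in column 7.
(1,7) is out (row 1 already has a 9).
(2,7) is out (row 2 already has a 9).
(3,7) is out (row 3 already has a 9).
So the only cell in column 7 that can hold 9 is (4,7).
That is row 4.

4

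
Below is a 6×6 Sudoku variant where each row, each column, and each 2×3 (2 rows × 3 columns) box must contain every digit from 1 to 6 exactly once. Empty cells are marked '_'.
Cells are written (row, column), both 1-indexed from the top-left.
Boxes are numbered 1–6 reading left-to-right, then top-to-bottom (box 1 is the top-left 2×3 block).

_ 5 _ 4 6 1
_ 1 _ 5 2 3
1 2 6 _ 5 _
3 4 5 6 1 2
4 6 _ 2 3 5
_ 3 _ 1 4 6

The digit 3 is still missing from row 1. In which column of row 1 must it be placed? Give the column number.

Consider where 3 can go in row 1.
(1,1) is out (column 1 already has a 3).
So the only cell in row 1 that can hold 3 is (1,3).
That is column 3.

3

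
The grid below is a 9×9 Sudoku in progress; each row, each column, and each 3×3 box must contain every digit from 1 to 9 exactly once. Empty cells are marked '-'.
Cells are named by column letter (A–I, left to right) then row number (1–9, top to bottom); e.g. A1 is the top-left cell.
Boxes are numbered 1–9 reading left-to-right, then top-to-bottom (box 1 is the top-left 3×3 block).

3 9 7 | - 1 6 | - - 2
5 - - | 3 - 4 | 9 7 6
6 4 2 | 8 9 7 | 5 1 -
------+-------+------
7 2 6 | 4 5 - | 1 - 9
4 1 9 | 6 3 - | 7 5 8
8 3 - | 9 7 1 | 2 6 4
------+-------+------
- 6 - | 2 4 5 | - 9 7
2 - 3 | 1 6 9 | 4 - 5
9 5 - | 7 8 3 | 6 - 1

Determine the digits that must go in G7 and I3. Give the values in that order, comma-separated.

3,3

For G7:
  Consider where 3 can go in column G.
  G1 is out (row 1 already has a 3).
  So the only cell in column G that can hold 3 is G7.
  So G7 = 3.
For I3:
  Row 3 already contains {1, 2, 4, 5, 6, 7, 8, 9}.
  Column I already contains {1, 2, 4, 5, 6, 7, 8, 9}.
  Its 3×3 block (box 3) already contains {1, 2, 5, 6, 7, 9}.
  The only value from 1–9 not eliminated is 3, so I3 = 3.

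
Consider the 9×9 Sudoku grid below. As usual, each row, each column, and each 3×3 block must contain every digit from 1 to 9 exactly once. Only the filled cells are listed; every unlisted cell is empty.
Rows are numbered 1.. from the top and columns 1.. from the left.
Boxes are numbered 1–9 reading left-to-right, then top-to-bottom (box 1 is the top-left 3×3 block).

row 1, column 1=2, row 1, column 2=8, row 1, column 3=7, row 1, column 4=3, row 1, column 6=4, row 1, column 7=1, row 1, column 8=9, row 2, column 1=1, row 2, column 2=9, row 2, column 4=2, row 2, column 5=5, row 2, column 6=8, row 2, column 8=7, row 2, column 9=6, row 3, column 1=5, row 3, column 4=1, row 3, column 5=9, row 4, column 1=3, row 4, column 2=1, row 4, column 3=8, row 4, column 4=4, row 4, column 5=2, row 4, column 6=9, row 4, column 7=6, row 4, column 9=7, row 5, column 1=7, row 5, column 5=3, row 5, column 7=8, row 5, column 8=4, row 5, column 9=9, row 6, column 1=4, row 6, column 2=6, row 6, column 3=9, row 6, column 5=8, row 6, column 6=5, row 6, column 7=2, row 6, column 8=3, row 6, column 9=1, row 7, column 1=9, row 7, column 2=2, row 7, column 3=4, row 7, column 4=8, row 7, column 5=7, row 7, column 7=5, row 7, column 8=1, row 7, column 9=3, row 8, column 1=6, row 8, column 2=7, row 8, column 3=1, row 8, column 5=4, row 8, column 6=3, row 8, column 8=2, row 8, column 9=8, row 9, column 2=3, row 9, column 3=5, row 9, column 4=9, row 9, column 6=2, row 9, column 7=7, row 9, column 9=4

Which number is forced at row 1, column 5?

Row 1 already contains {1, 2, 3, 4, 7, 8, 9}.
Column 5 already contains {2, 3, 4, 5, 7, 8, 9}.
Its 3×3 block (box 2) already contains {1, 2, 3, 4, 5, 8, 9}.
The only value from 1–9 not eliminated is 6, so row 1, column 5 = 6.

6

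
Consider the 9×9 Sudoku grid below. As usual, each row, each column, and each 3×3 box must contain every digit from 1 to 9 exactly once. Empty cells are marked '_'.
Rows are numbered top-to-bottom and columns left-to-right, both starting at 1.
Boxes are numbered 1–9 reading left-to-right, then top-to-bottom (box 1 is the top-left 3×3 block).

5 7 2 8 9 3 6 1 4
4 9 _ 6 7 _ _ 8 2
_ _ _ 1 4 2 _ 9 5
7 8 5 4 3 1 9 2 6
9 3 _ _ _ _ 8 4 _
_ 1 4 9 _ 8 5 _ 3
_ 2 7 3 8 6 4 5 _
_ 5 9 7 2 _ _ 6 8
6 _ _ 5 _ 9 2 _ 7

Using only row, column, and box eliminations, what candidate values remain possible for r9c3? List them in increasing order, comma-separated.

1,3,8

Row 9 already contains {2, 5, 6, 7, 9}.
Column 3 already contains {2, 4, 5, 7, 9}.
Its 3×3 block (box 7) already contains {2, 5, 6, 7, 9}.
Removing those from 1–9 leaves {1, 3, 8} as the candidates for r9c3.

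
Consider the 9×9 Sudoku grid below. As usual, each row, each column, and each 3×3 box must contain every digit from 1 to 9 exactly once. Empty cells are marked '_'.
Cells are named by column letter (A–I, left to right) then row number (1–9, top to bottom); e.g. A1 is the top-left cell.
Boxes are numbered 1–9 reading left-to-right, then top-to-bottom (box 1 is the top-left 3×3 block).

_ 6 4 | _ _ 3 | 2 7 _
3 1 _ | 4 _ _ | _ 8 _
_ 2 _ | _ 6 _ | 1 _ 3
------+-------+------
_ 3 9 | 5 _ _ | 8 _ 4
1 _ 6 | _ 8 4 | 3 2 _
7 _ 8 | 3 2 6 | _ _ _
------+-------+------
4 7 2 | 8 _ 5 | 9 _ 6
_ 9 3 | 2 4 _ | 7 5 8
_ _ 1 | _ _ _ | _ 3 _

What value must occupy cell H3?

Cell H3 itself could take any of {4, 9} by direct elimination.
Consider where 4 can go in row 3.
A3 is out (column A already has a 4).
C3 is out (column C already has a 4).
D3 is out (column D already has a 4).
F3 is out (column F already has a 4).
So the only cell in row 3 that can hold 4 is H3.
Therefore H3 = 4.

4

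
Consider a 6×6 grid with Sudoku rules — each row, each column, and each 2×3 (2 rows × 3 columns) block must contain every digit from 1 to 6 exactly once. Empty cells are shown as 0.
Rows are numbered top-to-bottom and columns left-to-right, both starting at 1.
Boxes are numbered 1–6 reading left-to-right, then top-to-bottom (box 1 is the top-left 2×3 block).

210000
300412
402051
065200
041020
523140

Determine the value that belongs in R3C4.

Cell R3C4 itself could take any of {3, 6} by direct elimination.
Consider where 6 can go in box 4.
R4C5 is out (row 4 already has a 6).
R4C6 is out (row 4 already has a 6).
So the only cell in box 4 that can hold 6 is R3C4.
Therefore R3C4 = 6.

6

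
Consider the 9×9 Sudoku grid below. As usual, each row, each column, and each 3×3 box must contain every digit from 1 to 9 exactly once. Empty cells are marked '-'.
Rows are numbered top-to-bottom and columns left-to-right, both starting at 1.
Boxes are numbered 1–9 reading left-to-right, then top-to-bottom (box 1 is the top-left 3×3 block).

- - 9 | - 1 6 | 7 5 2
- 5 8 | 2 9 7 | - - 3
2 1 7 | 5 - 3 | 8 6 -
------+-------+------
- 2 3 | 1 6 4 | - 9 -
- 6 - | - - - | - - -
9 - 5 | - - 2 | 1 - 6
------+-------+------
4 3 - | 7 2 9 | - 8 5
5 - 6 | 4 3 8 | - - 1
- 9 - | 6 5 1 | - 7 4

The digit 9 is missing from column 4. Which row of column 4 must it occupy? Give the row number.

5

Consider where 9 can go in column 4.
r1c4 is out (row 1 already has a 9).
r6c4 is out (row 6 already has a 9).
So the only cell in column 4 that can hold 9 is r5c4.
That is row 5.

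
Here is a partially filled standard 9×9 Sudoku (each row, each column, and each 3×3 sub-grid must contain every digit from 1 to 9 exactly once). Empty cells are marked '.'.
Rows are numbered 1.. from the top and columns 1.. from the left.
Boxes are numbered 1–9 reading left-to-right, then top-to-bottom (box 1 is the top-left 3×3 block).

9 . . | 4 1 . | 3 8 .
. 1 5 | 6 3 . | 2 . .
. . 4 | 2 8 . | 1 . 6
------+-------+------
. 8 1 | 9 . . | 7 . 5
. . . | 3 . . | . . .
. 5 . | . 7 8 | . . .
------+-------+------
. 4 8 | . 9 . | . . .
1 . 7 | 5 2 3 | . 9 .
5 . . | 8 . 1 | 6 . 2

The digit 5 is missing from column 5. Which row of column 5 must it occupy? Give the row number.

5

Consider where 5 can go in column 5.
row 4, column 5 is out (row 4 already has a 5).
row 9, column 5 is out (row 9 already has a 5).
So the only cell in column 5 that can hold 5 is row 5, column 5.
That is row 5.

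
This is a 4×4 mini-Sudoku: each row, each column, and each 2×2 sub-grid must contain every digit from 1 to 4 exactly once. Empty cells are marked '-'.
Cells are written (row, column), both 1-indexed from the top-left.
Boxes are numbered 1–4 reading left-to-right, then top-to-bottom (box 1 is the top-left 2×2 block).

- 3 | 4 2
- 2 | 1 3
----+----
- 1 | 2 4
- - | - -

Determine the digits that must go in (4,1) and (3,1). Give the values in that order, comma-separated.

2,3

For (4,1):
  Consider where 2 can go in row 4.
  (4,2) is out (column 2 already has a 2).
  (4,3) is out (column 3 already has a 2).
  (4,4) is out (column 4 already has a 2).
  So the only cell in row 4 that can hold 2 is (4,1).
  So (4,1) = 2.
For (3,1):
  Row 3 already contains {1, 2, 4}.
  Column 1 already contains {}.
  Its 2×2 block (box 3) already contains {1}.
  The only value from 1–4 not eliminated is 3, so (3,1) = 3.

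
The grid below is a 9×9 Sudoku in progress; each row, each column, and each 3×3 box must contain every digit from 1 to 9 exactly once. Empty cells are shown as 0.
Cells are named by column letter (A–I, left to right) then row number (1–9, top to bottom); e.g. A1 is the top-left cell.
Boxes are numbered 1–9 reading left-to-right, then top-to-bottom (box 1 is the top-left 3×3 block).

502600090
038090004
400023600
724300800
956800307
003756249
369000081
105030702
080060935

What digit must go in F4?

Cell F4 itself could take any of {1, 9} by direct elimination.
Consider where 9 can go in row 4.
E4 is out (column E already has a 9).
H4 is out (column H already has a 9).
I4 is out (column I already has a 9).
So the only cell in row 4 that can hold 9 is F4.
Therefore F4 = 9.

9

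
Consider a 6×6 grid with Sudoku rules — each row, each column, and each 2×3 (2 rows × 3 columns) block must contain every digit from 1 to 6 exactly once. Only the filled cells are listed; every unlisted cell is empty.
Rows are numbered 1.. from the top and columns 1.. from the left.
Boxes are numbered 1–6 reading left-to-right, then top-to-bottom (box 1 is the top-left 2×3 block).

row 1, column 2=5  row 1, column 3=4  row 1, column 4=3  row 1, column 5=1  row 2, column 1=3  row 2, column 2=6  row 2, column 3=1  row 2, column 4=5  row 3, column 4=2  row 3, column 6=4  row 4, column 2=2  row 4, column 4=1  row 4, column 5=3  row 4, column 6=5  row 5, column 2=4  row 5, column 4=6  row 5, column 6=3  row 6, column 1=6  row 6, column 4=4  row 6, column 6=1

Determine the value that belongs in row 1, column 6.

Cell row 1, column 6 itself could take any of {2, 6} by direct elimination.
Consider where 6 can go in row 1.
row 1, column 1 is out (column 1 already has a 6).
So the only cell in row 1 that can hold 6 is row 1, column 6.
Therefore row 1, column 6 = 6.

6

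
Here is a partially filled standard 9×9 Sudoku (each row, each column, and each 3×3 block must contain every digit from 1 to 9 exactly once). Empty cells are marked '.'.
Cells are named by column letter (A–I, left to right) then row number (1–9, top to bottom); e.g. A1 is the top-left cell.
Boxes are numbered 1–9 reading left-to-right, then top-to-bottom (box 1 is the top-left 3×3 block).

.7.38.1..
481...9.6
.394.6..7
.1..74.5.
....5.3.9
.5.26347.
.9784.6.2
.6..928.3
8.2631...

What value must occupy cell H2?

Cell H2 itself could take any of {2, 3} by direct elimination.
Consider where 3 can go in column H.
H1 is out (row 1 already has a 3). H3 is out (row 3 already has a 3). H5 is out (row 5 already has a 3). H7 is out (box 9 already has a 3). The remaining empty cells in column H are similarly blocked.
So the only cell in column H that can hold 3 is H2.
Therefore H2 = 3.

3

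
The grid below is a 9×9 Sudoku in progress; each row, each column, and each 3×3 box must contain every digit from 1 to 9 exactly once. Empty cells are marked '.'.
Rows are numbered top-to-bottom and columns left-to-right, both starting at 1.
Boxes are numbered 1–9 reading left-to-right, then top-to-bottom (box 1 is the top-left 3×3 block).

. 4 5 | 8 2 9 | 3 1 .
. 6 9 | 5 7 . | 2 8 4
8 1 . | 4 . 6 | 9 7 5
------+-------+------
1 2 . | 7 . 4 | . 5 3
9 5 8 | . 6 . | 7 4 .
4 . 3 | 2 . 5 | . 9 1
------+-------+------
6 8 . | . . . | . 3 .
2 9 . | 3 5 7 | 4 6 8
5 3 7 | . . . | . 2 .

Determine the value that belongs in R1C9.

6

Row 1 already contains {1, 2, 3, 4, 5, 8, 9}.
Column 9 already contains {1, 3, 4, 5, 8}.
Its 3×3 block (box 3) already contains {1, 2, 3, 4, 5, 7, 8, 9}.
The only value from 1–9 not eliminated is 6, so R1C9 = 6.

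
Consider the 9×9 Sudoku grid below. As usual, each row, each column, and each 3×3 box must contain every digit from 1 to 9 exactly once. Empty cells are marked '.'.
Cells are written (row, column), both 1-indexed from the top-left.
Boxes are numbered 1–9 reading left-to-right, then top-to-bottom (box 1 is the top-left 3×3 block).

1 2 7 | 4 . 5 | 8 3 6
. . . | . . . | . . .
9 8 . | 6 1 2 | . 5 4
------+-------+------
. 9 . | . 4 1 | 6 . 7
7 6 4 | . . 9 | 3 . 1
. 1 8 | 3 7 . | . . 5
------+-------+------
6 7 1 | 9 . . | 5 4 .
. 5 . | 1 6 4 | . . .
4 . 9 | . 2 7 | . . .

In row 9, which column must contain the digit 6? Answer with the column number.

8

Consider where 6 can go in row 9.
(9,2) is out (column 2 already has a 6).
(9,4) is out (column 4 already has a 6).
(9,7) is out (column 7 already has a 6).
(9,9) is out (column 9 already has a 6).
So the only cell in row 9 that can hold 6 is (9,8).
That is column 8.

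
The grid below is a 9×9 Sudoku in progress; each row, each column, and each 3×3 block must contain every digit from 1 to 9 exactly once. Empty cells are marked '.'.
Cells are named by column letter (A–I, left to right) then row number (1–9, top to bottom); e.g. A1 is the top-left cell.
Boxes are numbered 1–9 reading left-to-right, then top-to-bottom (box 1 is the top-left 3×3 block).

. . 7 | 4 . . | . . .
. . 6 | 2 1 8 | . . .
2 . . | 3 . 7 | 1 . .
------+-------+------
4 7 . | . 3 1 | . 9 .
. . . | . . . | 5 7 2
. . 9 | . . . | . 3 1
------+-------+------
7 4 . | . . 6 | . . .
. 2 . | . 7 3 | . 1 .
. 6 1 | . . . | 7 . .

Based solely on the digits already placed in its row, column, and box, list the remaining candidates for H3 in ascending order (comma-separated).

Row 3 already contains {1, 2, 3, 7}.
Column H already contains {1, 3, 7, 9}.
Its 3×3 block (box 3) already contains {1}.
Removing those from 1–9 leaves {4, 5, 6, 8} as the candidates for H3.

4,5,6,8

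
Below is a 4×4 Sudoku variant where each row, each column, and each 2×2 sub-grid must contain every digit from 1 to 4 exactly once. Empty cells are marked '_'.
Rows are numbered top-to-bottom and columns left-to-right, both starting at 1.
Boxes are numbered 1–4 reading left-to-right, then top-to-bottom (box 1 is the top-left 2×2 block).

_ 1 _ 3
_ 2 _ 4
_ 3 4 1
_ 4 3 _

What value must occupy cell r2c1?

Row 2 already contains {2, 4}.
Column 1 already contains {}.
Its 2×2 block (box 1) already contains {1, 2}.
The only value from 1–4 not eliminated is 3, so r2c1 = 3.

3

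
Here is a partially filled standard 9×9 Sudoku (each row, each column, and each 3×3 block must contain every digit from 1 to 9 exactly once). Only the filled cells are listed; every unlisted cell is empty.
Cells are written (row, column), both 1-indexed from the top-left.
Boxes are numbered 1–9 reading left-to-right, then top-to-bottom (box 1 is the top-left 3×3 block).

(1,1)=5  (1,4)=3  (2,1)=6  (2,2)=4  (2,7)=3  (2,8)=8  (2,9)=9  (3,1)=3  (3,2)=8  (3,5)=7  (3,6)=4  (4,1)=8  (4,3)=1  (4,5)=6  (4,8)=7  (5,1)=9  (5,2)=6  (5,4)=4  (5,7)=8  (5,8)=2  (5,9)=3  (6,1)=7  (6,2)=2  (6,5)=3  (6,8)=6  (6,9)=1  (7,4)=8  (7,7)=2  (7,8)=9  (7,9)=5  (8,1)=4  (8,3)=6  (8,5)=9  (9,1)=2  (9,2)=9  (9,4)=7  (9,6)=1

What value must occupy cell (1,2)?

Cell (1,2) itself could take any of {1, 7} by direct elimination.
Consider where 1 can go in box 1.
(1,3) is out (column 3 already has a 1).
(2,3) is out (column 3 already has a 1).
(3,3) is out (column 3 already has a 1).
So the only cell in box 1 that can hold 1 is (1,2).
Therefore (1,2) = 1.

1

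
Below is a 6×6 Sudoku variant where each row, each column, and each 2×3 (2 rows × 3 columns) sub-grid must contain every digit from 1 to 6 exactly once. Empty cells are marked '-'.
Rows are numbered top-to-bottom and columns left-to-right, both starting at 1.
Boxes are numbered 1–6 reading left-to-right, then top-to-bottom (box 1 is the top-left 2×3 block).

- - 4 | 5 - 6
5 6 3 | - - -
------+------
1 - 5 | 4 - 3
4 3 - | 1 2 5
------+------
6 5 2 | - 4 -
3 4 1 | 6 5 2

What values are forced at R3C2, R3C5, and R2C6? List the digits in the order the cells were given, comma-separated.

For R3C2:
  Row 3 already contains {1, 3, 4, 5}.
  Column 2 already contains {3, 4, 5, 6}.
  Its 2×3 block (box 3) already contains {1, 3, 4, 5}.
  The only value from 1–6 not eliminated is 2, so R3C2 = 2.
For R3C5:
  Row 3 already contains {1, 3, 4, 5}.
  Column 5 already contains {2, 4, 5}.
  Its 2×3 block (box 4) already contains {1, 2, 3, 4, 5}.
  The only value from 1–6 not eliminated is 6, so R3C5 = 6.
For R2C6:
  Consider where 4 can go in column 6.
  R5C6 is out (row 5 already has a 4).
  So the only cell in column 6 that can hold 4 is R2C6.
  So R2C6 = 4.

2,6,4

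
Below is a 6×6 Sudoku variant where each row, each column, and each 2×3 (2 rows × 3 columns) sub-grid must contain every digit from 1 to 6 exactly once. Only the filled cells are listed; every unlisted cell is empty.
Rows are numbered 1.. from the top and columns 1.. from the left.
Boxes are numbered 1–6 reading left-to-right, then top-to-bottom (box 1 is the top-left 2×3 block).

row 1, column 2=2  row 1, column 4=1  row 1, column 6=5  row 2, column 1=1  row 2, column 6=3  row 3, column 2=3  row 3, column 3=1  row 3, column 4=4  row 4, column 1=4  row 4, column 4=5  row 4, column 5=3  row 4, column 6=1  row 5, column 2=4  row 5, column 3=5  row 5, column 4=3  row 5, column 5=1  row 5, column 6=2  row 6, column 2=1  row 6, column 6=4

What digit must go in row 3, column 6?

6

Row 3 already contains {1, 3, 4}.
Column 6 already contains {1, 2, 3, 4, 5}.
Its 2×3 block (box 4) already contains {1, 3, 4, 5}.
The only value from 1–6 not eliminated is 6, so row 3, column 6 = 6.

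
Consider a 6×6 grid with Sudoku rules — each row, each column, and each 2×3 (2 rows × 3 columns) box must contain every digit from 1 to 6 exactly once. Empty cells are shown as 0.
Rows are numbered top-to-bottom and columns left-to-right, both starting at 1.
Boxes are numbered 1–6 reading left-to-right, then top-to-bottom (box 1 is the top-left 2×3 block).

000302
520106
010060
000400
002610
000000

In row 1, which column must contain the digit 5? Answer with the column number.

Consider where 5 can go in row 1.
R1C1 is out (column 1 already has a 5).
R1C2 is out (box 1 already has a 5).
R1C3 is out (box 1 already has a 5).
So the only cell in row 1 that can hold 5 is R1C5.
That is column 5.

5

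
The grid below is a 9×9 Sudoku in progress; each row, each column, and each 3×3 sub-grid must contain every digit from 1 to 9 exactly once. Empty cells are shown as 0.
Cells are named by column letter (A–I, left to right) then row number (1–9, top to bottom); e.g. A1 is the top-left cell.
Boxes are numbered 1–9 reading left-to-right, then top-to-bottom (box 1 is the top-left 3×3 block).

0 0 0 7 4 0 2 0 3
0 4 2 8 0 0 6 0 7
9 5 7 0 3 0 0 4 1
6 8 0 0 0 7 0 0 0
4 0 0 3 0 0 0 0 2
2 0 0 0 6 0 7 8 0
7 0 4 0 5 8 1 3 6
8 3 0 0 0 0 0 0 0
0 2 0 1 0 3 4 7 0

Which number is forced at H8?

2

Cell H8 itself could take any of {2, 5, 9} by direct elimination.
Consider where 2 can go in box 9.
G8 is out (column G already has a 2).
I8 is out (column I already has a 2).
I9 is out (row 9 already has a 2).
So the only cell in box 9 that can hold 2 is H8.
Therefore H8 = 2.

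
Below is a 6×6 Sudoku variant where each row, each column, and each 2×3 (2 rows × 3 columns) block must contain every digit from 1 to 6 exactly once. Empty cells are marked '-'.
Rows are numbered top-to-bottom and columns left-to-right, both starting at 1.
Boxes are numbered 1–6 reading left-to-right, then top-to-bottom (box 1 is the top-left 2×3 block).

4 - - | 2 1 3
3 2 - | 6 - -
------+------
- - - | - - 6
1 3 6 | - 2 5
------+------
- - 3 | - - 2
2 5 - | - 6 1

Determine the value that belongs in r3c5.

3

Cell r3c5 itself could take any of {3, 4} by direct elimination.
Consider where 3 can go in column 5.
r2c5 is out (row 2 already has a 3).
r5c5 is out (row 5 already has a 3).
So the only cell in column 5 that can hold 3 is r3c5.
Therefore r3c5 = 3.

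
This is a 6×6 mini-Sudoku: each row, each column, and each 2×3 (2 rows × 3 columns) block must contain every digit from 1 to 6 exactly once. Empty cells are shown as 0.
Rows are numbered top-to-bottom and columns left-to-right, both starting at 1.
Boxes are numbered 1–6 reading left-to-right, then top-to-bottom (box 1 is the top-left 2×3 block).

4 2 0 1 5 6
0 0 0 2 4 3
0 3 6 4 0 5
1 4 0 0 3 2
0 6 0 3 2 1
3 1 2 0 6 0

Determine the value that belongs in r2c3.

1

Cell r2c3 itself could take any of {1, 5} by direct elimination.
Consider where 1 can go in box 1.
r1c3 is out (row 1 already has a 1).
r2c1 is out (column 1 already has a 1).
r2c2 is out (column 2 already has a 1).
So the only cell in box 1 that can hold 1 is r2c3.
Therefore r2c3 = 1.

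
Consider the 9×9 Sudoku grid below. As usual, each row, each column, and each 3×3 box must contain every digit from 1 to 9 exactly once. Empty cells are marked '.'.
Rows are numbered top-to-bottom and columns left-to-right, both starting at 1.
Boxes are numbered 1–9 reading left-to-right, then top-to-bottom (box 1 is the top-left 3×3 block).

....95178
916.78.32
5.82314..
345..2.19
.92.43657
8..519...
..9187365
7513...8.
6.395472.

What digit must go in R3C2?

Row 3 already contains {1, 2, 3, 4, 5, 8}.
Column 2 already contains {1, 4, 5, 9}.
Its 3×3 block (box 1) already contains {1, 5, 6, 8, 9}.
The only value from 1–9 not eliminated is 7, so R3C2 = 7.

7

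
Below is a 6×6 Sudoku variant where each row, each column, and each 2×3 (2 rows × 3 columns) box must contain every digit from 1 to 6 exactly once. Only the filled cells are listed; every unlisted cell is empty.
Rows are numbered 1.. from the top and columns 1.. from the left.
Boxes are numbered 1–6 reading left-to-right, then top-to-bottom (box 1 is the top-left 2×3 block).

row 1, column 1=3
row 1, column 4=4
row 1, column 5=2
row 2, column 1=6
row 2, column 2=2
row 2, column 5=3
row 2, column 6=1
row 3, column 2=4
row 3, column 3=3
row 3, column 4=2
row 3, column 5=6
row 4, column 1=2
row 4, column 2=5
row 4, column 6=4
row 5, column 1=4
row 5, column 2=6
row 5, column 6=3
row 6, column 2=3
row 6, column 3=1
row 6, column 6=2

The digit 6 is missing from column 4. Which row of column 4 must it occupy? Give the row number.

6

Consider where 6 can go in column 4.
row 2, column 4 is out (row 2 already has a 6).
row 4, column 4 is out (box 4 already has a 6).
row 5, column 4 is out (row 5 already has a 6).
So the only cell in column 4 that can hold 6 is row 6, column 4.
That is row 6.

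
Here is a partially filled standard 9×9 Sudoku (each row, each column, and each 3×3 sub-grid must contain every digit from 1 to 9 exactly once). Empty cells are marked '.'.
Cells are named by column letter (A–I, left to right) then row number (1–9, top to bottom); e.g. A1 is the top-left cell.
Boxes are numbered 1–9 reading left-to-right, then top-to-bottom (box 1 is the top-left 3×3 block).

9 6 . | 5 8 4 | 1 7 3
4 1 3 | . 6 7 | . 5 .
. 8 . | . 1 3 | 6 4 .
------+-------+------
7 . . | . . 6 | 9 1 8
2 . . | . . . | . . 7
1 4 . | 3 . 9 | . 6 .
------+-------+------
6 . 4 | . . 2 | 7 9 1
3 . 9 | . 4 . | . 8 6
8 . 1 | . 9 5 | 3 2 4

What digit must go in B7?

5

Row 7 already contains {1, 2, 4, 6, 7, 9}.
Column B already contains {1, 4, 6, 8}.
Its 3×3 block (box 7) already contains {1, 3, 4, 6, 8, 9}.
The only value from 1–9 not eliminated is 5, so B7 = 5.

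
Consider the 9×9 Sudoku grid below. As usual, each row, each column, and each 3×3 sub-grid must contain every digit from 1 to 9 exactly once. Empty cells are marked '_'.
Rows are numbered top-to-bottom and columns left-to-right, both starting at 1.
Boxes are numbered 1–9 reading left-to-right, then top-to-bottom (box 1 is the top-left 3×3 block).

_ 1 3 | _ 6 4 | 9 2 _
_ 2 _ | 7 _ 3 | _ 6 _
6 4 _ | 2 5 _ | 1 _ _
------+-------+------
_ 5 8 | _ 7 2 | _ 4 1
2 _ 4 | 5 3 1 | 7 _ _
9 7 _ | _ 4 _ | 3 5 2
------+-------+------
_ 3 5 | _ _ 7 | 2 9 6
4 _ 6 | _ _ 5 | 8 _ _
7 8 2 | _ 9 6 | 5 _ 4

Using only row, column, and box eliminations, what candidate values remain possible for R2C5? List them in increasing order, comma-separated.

1,8

Row 2 already contains {2, 3, 6, 7}.
Column 5 already contains {3, 4, 5, 6, 7, 9}.
Its 3×3 block (box 2) already contains {2, 3, 4, 5, 6, 7}.
Removing those from 1–9 leaves {1, 8} as the candidates for R2C5.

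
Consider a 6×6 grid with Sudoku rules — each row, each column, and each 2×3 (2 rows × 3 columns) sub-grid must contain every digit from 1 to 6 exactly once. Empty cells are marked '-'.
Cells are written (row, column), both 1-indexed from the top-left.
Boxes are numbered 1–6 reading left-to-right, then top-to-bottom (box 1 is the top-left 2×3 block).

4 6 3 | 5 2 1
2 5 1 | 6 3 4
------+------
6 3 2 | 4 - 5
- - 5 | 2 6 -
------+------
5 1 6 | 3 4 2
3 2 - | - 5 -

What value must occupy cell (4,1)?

Row 4 already contains {2, 5, 6}.
Column 1 already contains {2, 3, 4, 5, 6}.
Its 2×3 block (box 3) already contains {2, 3, 5, 6}.
The only value from 1–6 not eliminated is 1, so (4,1) = 1.

1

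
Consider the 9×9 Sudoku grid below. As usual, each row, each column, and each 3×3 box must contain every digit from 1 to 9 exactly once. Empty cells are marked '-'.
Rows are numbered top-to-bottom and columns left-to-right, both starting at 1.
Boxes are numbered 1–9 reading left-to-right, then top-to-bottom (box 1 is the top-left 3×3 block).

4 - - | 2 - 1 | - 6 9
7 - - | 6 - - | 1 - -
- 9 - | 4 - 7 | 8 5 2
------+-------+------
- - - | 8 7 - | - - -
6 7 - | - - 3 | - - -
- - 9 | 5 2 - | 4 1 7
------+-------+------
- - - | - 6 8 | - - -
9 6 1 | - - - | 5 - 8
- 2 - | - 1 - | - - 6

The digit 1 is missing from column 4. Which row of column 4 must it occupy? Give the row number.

5

Consider where 1 can go in column 4.
R7C4 is out (box 8 already has a 1).
R8C4 is out (row 8 already has a 1).
R9C4 is out (row 9 already has a 1).
So the only cell in column 4 that can hold 1 is R5C4.
That is row 5.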